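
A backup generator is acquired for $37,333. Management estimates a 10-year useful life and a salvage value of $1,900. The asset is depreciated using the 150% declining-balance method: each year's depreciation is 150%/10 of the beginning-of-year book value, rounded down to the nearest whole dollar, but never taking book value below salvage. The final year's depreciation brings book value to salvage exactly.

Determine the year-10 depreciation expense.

Depreciable base = $37,333 − $1,900 = $35,433.
Year 1: ⌊$37,333 × 150%/10⌋ = $5,599. Book value $31,734.
Year 2: ⌊$31,734 × 150%/10⌋ = $4,760. Book value $26,974.
Year 3: ⌊$26,974 × 150%/10⌋ = $4,046. Book value $22,928.
Year 4: ⌊$22,928 × 150%/10⌋ = $3,439. Book value $19,489.
Year 5: ⌊$19,489 × 150%/10⌋ = $2,923. Book value $16,566.
Year 6: ⌊$16,566 × 150%/10⌋ = $2,484. Book value $14,082.
Year 7: ⌊$14,082 × 150%/10⌋ = $2,112. Book value $11,970.
Year 8: ⌊$11,970 × 150%/10⌋ = $1,795. Book value $10,175.
Year 9: ⌊$10,175 × 150%/10⌋ = $1,526. Book value $8,649.
Year 10 (final): $8,649 − $1,900 = $6,749. Book value $1,900.

$6,749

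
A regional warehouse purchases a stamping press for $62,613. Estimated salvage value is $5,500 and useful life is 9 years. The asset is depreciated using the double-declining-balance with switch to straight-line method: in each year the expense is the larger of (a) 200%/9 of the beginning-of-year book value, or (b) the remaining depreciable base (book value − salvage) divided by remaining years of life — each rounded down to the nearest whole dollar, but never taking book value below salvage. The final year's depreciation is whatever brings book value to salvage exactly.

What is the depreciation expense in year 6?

$3,960

Depreciable base = $62,613 − $5,500 = $57,113.
Year 1: DB = ⌊$62,613 × 200%/9⌋ = $13,914; SL = ⌊$57,113/9⌋ = $6,345 → take DB $13,914. Book value $48,699.
Year 2: DB = ⌊$48,699 × 200%/9⌋ = $10,822; SL = ⌊$43,199/8⌋ = $5,399 → take DB $10,822. Book value $37,877.
Year 3: DB = ⌊$37,877 × 200%/9⌋ = $8,417; SL = ⌊$32,377/7⌋ = $4,625 → take DB $8,417. Book value $29,460.
Year 4: DB = ⌊$29,460 × 200%/9⌋ = $6,546; SL = ⌊$23,960/6⌋ = $3,993 → take DB $6,546. Book value $22,914.
Year 5: DB = ⌊$22,914 × 200%/9⌋ = $5,092; SL = ⌊$17,414/5⌋ = $3,482 → take DB $5,092. Book value $17,822.
Year 6: DB = ⌊$17,822 × 200%/9⌋ = $3,960; SL = ⌊$12,322/4⌋ = $3,080 → take DB $3,960. Book value $13,862.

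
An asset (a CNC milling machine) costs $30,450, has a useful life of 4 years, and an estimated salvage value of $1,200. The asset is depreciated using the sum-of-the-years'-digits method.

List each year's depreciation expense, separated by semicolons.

Depreciable base = $30,450 − $1,200 = $29,250.
Sum of the years' digits = 4+3+2+1 = 10.
Year 1: $29,250 × 4/10 = $11,700. Book value $18,750.
Year 2: $29,250 × 3/10 = $8,775. Book value $9,975.
Year 3: $29,250 × 2/10 = $5,850. Book value $4,125.
Year 4: $29,250 × 1/10 = $2,925. Book value $1,200.

$11,700; $8,775; $5,850; $2,925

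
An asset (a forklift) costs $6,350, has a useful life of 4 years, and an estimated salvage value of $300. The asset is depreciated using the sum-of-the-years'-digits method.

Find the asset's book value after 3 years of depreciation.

$905

Depreciable base = $6,350 − $300 = $6,050.
Sum of the years' digits = 4+3+2+1 = 10.
Year 1: $6,050 × 4/10 = $2,420. Book value $3,930.
Year 2: $6,050 × 3/10 = $1,815. Book value $2,115.
Year 3: $6,050 × 2/10 = $1,210. Book value $905.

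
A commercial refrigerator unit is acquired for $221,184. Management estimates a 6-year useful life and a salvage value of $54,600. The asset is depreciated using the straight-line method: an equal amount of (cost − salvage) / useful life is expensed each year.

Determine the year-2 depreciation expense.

Depreciable base = $221,184 − $54,600 = $166,584.
Annual expense = $166,584 / 6 = $27,764.

$27,764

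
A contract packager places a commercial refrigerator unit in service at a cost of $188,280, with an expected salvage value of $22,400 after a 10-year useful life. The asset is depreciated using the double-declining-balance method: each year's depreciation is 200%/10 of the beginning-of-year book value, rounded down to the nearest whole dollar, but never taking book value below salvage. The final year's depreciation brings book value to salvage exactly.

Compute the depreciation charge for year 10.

$2,872

Depreciable base = $188,280 − $22,400 = $165,880.
Year 1: ⌊$188,280 × 200%/10⌋ = $37,656. Book value $150,624.
Year 2: ⌊$150,624 × 200%/10⌋ = $30,124. Book value $120,500.
Year 3: ⌊$120,500 × 200%/10⌋ = $24,100. Book value $96,400.
Year 4: ⌊$96,400 × 200%/10⌋ = $19,280. Book value $77,120.
Year 5: ⌊$77,120 × 200%/10⌋ = $15,424. Book value $61,696.
Year 6: ⌊$61,696 × 200%/10⌋ = $12,339. Book value $49,357.
Year 7: ⌊$49,357 × 200%/10⌋ = $9,871. Book value $39,486.
Year 8: ⌊$39,486 × 200%/10⌋ = $7,897. Book value $31,589.
Year 9: ⌊$31,589 × 200%/10⌋ = $6,317. Book value $25,272.
Year 10 (final): $25,272 − $22,400 = $2,872. Book value $22,400.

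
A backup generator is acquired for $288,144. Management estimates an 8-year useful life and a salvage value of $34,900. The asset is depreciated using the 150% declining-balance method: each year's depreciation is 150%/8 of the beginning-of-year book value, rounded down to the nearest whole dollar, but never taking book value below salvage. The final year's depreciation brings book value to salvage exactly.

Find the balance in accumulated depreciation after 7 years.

$220,786

Depreciable base = $288,144 − $34,900 = $253,244.
Year 1: ⌊$288,144 × 150%/8⌋ = $54,027. Book value $234,117.
Year 2: ⌊$234,117 × 150%/8⌋ = $43,896. Book value $190,221.
Year 3: ⌊$190,221 × 150%/8⌋ = $35,666. Book value $154,555.
Year 4: ⌊$154,555 × 150%/8⌋ = $28,979. Book value $125,576.
Year 5: ⌊$125,576 × 150%/8⌋ = $23,545. Book value $102,031.
Year 6: ⌊$102,031 × 150%/8⌋ = $19,130. Book value $82,901.
Year 7: ⌊$82,901 × 150%/8⌋ = $15,543. Book value $67,358.
Accumulated through year 7 = $288,144 − $67,358 = $220,786.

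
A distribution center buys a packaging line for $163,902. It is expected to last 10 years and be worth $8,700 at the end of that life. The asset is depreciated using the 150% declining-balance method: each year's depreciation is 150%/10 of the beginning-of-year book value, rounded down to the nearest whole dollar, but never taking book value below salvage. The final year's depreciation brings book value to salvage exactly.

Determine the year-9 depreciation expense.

Depreciable base = $163,902 − $8,700 = $155,202.
Year 1: ⌊$163,902 × 150%/10⌋ = $24,585. Book value $139,317.
Year 2: ⌊$139,317 × 150%/10⌋ = $20,897. Book value $118,420.
Year 3: ⌊$118,420 × 150%/10⌋ = $17,763. Book value $100,657.
Year 4: ⌊$100,657 × 150%/10⌋ = $15,098. Book value $85,559.
Year 5: ⌊$85,559 × 150%/10⌋ = $12,833. Book value $72,726.
Year 6: ⌊$72,726 × 150%/10⌋ = $10,908. Book value $61,818.
Year 7: ⌊$61,818 × 150%/10⌋ = $9,272. Book value $52,546.
Year 8: ⌊$52,546 × 150%/10⌋ = $7,881. Book value $44,665.
Year 9: ⌊$44,665 × 150%/10⌋ = $6,699. Book value $37,966.

$6,699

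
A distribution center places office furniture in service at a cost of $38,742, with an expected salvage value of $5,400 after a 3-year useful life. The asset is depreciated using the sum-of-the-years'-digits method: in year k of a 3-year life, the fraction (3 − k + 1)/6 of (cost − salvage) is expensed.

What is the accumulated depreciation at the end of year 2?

$27,785

Depreciable base = $38,742 − $5,400 = $33,342.
Sum of the years' digits = 3+2+1 = 6.
Year 1: $33,342 × 3/6 = $16,671. Book value $22,071.
Year 2: $33,342 × 2/6 = $11,114. Book value $10,957.
Accumulated through year 2 = $38,742 − $10,957 = $27,785.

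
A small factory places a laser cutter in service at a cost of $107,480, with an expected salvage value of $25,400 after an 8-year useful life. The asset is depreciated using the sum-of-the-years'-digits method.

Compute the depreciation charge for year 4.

Depreciable base = $107,480 − $25,400 = $82,080.
Sum of the years' digits = 8+7+6+5+4+3+2+1 = 36.
Year 1: $82,080 × 8/36 = $18,240. Book value $89,240.
Year 2: $82,080 × 7/36 = $15,960. Book value $73,280.
Year 3: $82,080 × 6/36 = $13,680. Book value $59,600.
Year 4: $82,080 × 5/36 = $11,400. Book value $48,200.

$11,400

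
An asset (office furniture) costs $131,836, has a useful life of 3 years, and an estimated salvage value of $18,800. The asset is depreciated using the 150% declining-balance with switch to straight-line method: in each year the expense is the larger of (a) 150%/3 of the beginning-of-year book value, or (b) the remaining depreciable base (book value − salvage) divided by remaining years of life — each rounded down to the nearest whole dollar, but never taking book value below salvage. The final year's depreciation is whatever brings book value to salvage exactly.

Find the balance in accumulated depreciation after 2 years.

Depreciable base = $131,836 − $18,800 = $113,036.
Year 1: DB = ⌊$131,836 × 150%/3⌋ = $65,918; SL = ⌊$113,036/3⌋ = $37,678 → take DB $65,918. Book value $65,918.
Year 2: DB = ⌊$65,918 × 150%/3⌋ = $32,959; SL = ⌊$47,118/2⌋ = $23,559 → take DB $32,959. Book value $32,959.
Accumulated through year 2 = $131,836 − $32,959 = $98,877.

$98,877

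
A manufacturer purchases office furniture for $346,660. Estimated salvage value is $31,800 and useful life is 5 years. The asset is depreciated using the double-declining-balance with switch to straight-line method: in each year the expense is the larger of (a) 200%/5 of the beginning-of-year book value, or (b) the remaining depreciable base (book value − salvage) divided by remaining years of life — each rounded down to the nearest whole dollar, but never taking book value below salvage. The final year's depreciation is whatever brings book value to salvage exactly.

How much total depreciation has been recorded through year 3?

Depreciable base = $346,660 − $31,800 = $314,860.
Year 1: DB = ⌊$346,660 × 200%/5⌋ = $138,664; SL = ⌊$314,860/5⌋ = $62,972 → take DB $138,664. Book value $207,996.
Year 2: DB = ⌊$207,996 × 200%/5⌋ = $83,198; SL = ⌊$176,196/4⌋ = $44,049 → take DB $83,198. Book value $124,798.
Year 3: DB = ⌊$124,798 × 200%/5⌋ = $49,919; SL = ⌊$92,998/3⌋ = $30,999 → take DB $49,919. Book value $74,879.
Accumulated through year 3 = $346,660 − $74,879 = $271,781.

$271,781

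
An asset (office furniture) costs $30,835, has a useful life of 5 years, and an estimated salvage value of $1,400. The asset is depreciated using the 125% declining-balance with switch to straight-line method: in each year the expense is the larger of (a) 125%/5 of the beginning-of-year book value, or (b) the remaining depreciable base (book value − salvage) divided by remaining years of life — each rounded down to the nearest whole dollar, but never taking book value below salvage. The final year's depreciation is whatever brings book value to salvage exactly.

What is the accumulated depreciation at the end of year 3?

Depreciable base = $30,835 − $1,400 = $29,435.
Year 1: DB = ⌊$30,835 × 125%/5⌋ = $7,708; SL = ⌊$29,435/5⌋ = $5,887 → take DB $7,708. Book value $23,127.
Year 2: DB = ⌊$23,127 × 125%/5⌋ = $5,781; SL = ⌊$21,727/4⌋ = $5,431 → take DB $5,781. Book value $17,346.
Year 3: DB = ⌊$17,346 × 125%/5⌋ = $4,336; SL = ⌊$15,946/3⌋ = $5,315 → take SL $5,315. Book value $12,031.
Accumulated through year 3 = $30,835 − $12,031 = $18,804.

$18,804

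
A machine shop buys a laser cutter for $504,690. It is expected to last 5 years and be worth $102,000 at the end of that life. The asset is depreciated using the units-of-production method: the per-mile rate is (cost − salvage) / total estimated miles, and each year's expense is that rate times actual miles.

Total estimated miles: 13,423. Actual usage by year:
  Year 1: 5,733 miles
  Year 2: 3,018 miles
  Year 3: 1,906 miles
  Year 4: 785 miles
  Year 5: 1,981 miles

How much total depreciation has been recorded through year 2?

$262,530

Depreciable base = $504,690 − $102,000 = $402,690.
Rate = $402,690 / 13,423 miles = $30 per mile.
Year 1: 5,733 × $30 = $171,990. Book value $332,700.
Year 2: 3,018 × $30 = $90,540. Book value $242,160.
Accumulated through year 2 = $504,690 − $242,160 = $262,530.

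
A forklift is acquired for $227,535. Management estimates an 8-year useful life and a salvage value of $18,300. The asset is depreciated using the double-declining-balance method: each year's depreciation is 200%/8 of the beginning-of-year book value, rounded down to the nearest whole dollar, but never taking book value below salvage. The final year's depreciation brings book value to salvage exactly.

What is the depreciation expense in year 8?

Depreciable base = $227,535 − $18,300 = $209,235.
Year 1: ⌊$227,535 × 200%/8⌋ = $56,883. Book value $170,652.
Year 2: ⌊$170,652 × 200%/8⌋ = $42,663. Book value $127,989.
Year 3: ⌊$127,989 × 200%/8⌋ = $31,997. Book value $95,992.
Year 4: ⌊$95,992 × 200%/8⌋ = $23,998. Book value $71,994.
Year 5: ⌊$71,994 × 200%/8⌋ = $17,998. Book value $53,996.
Year 6: ⌊$53,996 × 200%/8⌋ = $13,499. Book value $40,497.
Year 7: ⌊$40,497 × 200%/8⌋ = $10,124. Book value $30,373.
Year 8 (final): $30,373 − $18,300 = $12,073. Book value $18,300.

$12,073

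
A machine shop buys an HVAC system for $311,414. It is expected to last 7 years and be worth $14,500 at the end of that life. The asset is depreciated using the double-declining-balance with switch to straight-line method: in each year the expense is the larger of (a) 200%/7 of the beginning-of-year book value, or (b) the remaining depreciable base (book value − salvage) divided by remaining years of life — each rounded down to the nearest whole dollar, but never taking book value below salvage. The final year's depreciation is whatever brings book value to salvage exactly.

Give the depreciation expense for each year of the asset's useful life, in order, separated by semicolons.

Depreciable base = $311,414 − $14,500 = $296,914.
Year 1: DB = ⌊$311,414 × 200%/7⌋ = $88,975; SL = ⌊$296,914/7⌋ = $42,416 → take DB $88,975. Book value $222,439.
Year 2: DB = ⌊$222,439 × 200%/7⌋ = $63,554; SL = ⌊$207,939/6⌋ = $34,656 → take DB $63,554. Book value $158,885.
Year 3: DB = ⌊$158,885 × 200%/7⌋ = $45,395; SL = ⌊$144,385/5⌋ = $28,877 → take DB $45,395. Book value $113,490.
Year 4: DB = ⌊$113,490 × 200%/7⌋ = $32,425; SL = ⌊$98,990/4⌋ = $24,747 → take DB $32,425. Book value $81,065.
Year 5: DB = ⌊$81,065 × 200%/7⌋ = $23,161; SL = ⌊$66,565/3⌋ = $22,188 → take DB $23,161. Book value $57,904.
Year 6: DB = ⌊$57,904 × 200%/7⌋ = $16,544; SL = ⌊$43,404/2⌋ = $21,702 → take SL $21,702. Book value $36,202.
Year 7 (final): $36,202 − $14,500 = $21,702. Book value $14,500.

$88,975; $63,554; $45,395; $32,425; $23,161; $21,702; $21,702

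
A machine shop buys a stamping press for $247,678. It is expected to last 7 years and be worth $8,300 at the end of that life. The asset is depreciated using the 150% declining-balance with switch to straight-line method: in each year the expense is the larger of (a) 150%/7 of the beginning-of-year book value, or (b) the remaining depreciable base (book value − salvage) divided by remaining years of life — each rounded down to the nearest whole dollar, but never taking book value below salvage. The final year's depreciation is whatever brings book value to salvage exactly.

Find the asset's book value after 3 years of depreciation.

$120,139

Depreciable base = $247,678 − $8,300 = $239,378.
Year 1: DB = ⌊$247,678 × 150%/7⌋ = $53,073; SL = ⌊$239,378/7⌋ = $34,196 → take DB $53,073. Book value $194,605.
Year 2: DB = ⌊$194,605 × 150%/7⌋ = $41,701; SL = ⌊$186,305/6⌋ = $31,050 → take DB $41,701. Book value $152,904.
Year 3: DB = ⌊$152,904 × 150%/7⌋ = $32,765; SL = ⌊$144,604/5⌋ = $28,920 → take DB $32,765. Book value $120,139.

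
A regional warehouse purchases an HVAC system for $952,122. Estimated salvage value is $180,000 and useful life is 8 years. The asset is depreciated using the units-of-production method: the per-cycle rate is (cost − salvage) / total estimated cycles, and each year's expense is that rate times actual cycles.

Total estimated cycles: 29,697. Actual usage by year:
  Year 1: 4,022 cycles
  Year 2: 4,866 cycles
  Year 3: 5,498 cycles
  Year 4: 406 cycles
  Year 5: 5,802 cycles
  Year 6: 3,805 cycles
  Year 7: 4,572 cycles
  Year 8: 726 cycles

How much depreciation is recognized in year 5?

Depreciable base = $952,122 − $180,000 = $772,122.
Rate = $772,122 / 29,697 cycles = $26 per cycle.
Year 1: 4,022 × $26 = $104,572. Book value $847,550.
Year 2: 4,866 × $26 = $126,516. Book value $721,034.
Year 3: 5,498 × $26 = $142,948. Book value $578,086.
Year 4: 406 × $26 = $10,556. Book value $567,530.
Year 5: 5,802 × $26 = $150,852. Book value $416,678.

$150,852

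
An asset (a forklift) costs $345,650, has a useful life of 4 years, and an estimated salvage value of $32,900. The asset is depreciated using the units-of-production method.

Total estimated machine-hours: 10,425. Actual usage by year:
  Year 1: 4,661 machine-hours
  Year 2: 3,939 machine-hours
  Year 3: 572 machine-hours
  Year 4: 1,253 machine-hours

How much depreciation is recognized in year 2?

Depreciable base = $345,650 − $32,900 = $312,750.
Rate = $312,750 / 10,425 machine-hours = $30 per machine-hour.
Year 1: 4,661 × $30 = $139,830. Book value $205,820.
Year 2: 3,939 × $30 = $118,170. Book value $87,650.

$118,170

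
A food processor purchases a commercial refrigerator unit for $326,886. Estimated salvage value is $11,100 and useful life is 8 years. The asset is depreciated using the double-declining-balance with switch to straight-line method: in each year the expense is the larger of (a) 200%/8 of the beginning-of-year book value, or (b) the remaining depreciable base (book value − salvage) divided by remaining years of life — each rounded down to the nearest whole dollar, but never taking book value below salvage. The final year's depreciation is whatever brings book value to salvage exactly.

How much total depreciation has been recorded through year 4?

$223,456

Depreciable base = $326,886 − $11,100 = $315,786.
Year 1: DB = ⌊$326,886 × 200%/8⌋ = $81,721; SL = ⌊$315,786/8⌋ = $39,473 → take DB $81,721. Book value $245,165.
Year 2: DB = ⌊$245,165 × 200%/8⌋ = $61,291; SL = ⌊$234,065/7⌋ = $33,437 → take DB $61,291. Book value $183,874.
Year 3: DB = ⌊$183,874 × 200%/8⌋ = $45,968; SL = ⌊$172,774/6⌋ = $28,795 → take DB $45,968. Book value $137,906.
Year 4: DB = ⌊$137,906 × 200%/8⌋ = $34,476; SL = ⌊$126,806/5⌋ = $25,361 → take DB $34,476. Book value $103,430.
Accumulated through year 4 = $326,886 − $103,430 = $223,456.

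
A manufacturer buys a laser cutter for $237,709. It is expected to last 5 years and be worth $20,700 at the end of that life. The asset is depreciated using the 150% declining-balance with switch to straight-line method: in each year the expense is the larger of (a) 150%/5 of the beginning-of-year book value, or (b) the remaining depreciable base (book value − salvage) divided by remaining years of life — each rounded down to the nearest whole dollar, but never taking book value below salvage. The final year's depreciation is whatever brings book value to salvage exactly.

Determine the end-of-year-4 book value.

$51,118

Depreciable base = $237,709 − $20,700 = $217,009.
Year 1: DB = ⌊$237,709 × 150%/5⌋ = $71,312; SL = ⌊$217,009/5⌋ = $43,401 → take DB $71,312. Book value $166,397.
Year 2: DB = ⌊$166,397 × 150%/5⌋ = $49,919; SL = ⌊$145,697/4⌋ = $36,424 → take DB $49,919. Book value $116,478.
Year 3: DB = ⌊$116,478 × 150%/5⌋ = $34,943; SL = ⌊$95,778/3⌋ = $31,926 → take DB $34,943. Book value $81,535.
Year 4: DB = ⌊$81,535 × 150%/5⌋ = $24,460; SL = ⌊$60,835/2⌋ = $30,417 → take SL $30,417. Book value $51,118.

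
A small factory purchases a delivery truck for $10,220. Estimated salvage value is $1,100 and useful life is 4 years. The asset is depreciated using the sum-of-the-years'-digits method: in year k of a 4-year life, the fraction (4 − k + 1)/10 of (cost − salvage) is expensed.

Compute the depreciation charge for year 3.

$1,824

Depreciable base = $10,220 − $1,100 = $9,120.
Sum of the years' digits = 4+3+2+1 = 10.
Year 1: $9,120 × 4/10 = $3,648. Book value $6,572.
Year 2: $9,120 × 3/10 = $2,736. Book value $3,836.
Year 3: $9,120 × 2/10 = $1,824. Book value $2,012.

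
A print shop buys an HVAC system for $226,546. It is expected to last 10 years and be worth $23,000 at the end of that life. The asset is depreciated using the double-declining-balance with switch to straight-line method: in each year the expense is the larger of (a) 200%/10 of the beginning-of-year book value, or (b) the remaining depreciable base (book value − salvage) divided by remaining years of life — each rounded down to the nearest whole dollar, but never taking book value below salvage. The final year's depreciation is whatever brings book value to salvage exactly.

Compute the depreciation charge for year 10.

$7,408

Depreciable base = $226,546 − $23,000 = $203,546.
Year 1: DB = ⌊$226,546 × 200%/10⌋ = $45,309; SL = ⌊$203,546/10⌋ = $20,354 → take DB $45,309. Book value $181,237.
Year 2: DB = ⌊$181,237 × 200%/10⌋ = $36,247; SL = ⌊$158,237/9⌋ = $17,581 → take DB $36,247. Book value $144,990.
Year 3: DB = ⌊$144,990 × 200%/10⌋ = $28,998; SL = ⌊$121,990/8⌋ = $15,248 → take DB $28,998. Book value $115,992.
Year 4: DB = ⌊$115,992 × 200%/10⌋ = $23,198; SL = ⌊$92,992/7⌋ = $13,284 → take DB $23,198. Book value $92,794.
Year 5: DB = ⌊$92,794 × 200%/10⌋ = $18,558; SL = ⌊$69,794/6⌋ = $11,632 → take DB $18,558. Book value $74,236.
Year 6: DB = ⌊$74,236 × 200%/10⌋ = $14,847; SL = ⌊$51,236/5⌋ = $10,247 → take DB $14,847. Book value $59,389.
Year 7: DB = ⌊$59,389 × 200%/10⌋ = $11,877; SL = ⌊$36,389/4⌋ = $9,097 → take DB $11,877. Book value $47,512.
Year 8: DB = ⌊$47,512 × 200%/10⌋ = $9,502; SL = ⌊$24,512/3⌋ = $8,170 → take DB $9,502. Book value $38,010.
Year 9: DB = ⌊$38,010 × 200%/10⌋ = $7,602; SL = ⌊$15,010/2⌋ = $7,505 → take DB $7,602. Book value $30,408.
Year 10 (final): $30,408 − $23,000 = $7,408. Book value $23,000.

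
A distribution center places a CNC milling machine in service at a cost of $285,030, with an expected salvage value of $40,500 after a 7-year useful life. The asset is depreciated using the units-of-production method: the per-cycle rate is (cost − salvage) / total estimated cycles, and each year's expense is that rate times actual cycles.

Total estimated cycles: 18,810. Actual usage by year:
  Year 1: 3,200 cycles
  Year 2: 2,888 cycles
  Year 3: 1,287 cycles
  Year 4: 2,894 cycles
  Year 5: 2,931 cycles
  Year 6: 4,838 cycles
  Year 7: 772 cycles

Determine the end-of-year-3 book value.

$189,155

Depreciable base = $285,030 − $40,500 = $244,530.
Rate = $244,530 / 18,810 cycles = $13 per cycle.
Year 1: 3,200 × $13 = $41,600. Book value $243,430.
Year 2: 2,888 × $13 = $37,544. Book value $205,886.
Year 3: 1,287 × $13 = $16,731. Book value $189,155.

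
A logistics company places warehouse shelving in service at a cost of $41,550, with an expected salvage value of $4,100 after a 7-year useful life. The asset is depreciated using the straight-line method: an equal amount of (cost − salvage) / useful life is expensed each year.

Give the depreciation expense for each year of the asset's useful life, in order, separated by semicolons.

$5,350; $5,350; $5,350; $5,350; $5,350; $5,350; $5,350

Depreciable base = $41,550 − $4,100 = $37,450.
Annual expense = $37,450 / 7 = $5,350.
End of year 1: book value $36,200.
End of year 2: book value $30,850.
End of year 3: book value $25,500.
End of year 4: book value $20,150.
End of year 5: book value $14,800.
End of year 6: book value $9,450.
End of year 7: book value $4,100.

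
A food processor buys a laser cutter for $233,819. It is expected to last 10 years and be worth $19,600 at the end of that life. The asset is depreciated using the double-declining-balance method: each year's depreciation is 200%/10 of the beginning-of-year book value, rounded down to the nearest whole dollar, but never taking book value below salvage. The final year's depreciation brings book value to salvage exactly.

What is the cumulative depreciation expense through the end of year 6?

$172,523

Depreciable base = $233,819 − $19,600 = $214,219.
Year 1: ⌊$233,819 × 200%/10⌋ = $46,763. Book value $187,056.
Year 2: ⌊$187,056 × 200%/10⌋ = $37,411. Book value $149,645.
Year 3: ⌊$149,645 × 200%/10⌋ = $29,929. Book value $119,716.
Year 4: ⌊$119,716 × 200%/10⌋ = $23,943. Book value $95,773.
Year 5: ⌊$95,773 × 200%/10⌋ = $19,154. Book value $76,619.
Year 6: ⌊$76,619 × 200%/10⌋ = $15,323. Book value $61,296.
Accumulated through year 6 = $233,819 − $61,296 = $172,523.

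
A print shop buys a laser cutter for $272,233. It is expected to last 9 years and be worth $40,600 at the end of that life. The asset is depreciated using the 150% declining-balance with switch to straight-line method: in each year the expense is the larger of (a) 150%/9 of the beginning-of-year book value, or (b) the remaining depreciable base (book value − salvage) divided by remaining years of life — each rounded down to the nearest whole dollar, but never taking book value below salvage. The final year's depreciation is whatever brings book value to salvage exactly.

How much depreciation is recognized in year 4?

Depreciable base = $272,233 − $40,600 = $231,633.
Year 1: DB = ⌊$272,233 × 150%/9⌋ = $45,372; SL = ⌊$231,633/9⌋ = $25,737 → take DB $45,372. Book value $226,861.
Year 2: DB = ⌊$226,861 × 150%/9⌋ = $37,810; SL = ⌊$186,261/8⌋ = $23,282 → take DB $37,810. Book value $189,051.
Year 3: DB = ⌊$189,051 × 150%/9⌋ = $31,508; SL = ⌊$148,451/7⌋ = $21,207 → take DB $31,508. Book value $157,543.
Year 4: DB = ⌊$157,543 × 150%/9⌋ = $26,257; SL = ⌊$116,943/6⌋ = $19,490 → take DB $26,257. Book value $131,286.

$26,257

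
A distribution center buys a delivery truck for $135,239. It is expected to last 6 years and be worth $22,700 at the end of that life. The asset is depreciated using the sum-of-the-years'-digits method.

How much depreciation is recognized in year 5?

Depreciable base = $135,239 − $22,700 = $112,539.
Sum of the years' digits = 6+5+4+3+2+1 = 21.
Year 1: $112,539 × 6/21 = $32,154. Book value $103,085.
Year 2: $112,539 × 5/21 = $26,795. Book value $76,290.
Year 3: $112,539 × 4/21 = $21,436. Book value $54,854.
Year 4: $112,539 × 3/21 = $16,077. Book value $38,777.
Year 5: $112,539 × 2/21 = $10,718. Book value $28,059.

$10,718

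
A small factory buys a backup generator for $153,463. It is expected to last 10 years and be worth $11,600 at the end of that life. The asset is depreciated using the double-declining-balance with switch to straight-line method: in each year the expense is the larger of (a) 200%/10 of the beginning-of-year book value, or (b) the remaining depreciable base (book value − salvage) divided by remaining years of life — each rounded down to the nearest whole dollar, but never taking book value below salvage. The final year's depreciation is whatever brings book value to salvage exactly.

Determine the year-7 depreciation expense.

$8,046

Depreciable base = $153,463 − $11,600 = $141,863.
Year 1: DB = ⌊$153,463 × 200%/10⌋ = $30,692; SL = ⌊$141,863/10⌋ = $14,186 → take DB $30,692. Book value $122,771.
Year 2: DB = ⌊$122,771 × 200%/10⌋ = $24,554; SL = ⌊$111,171/9⌋ = $12,352 → take DB $24,554. Book value $98,217.
Year 3: DB = ⌊$98,217 × 200%/10⌋ = $19,643; SL = ⌊$86,617/8⌋ = $10,827 → take DB $19,643. Book value $78,574.
Year 4: DB = ⌊$78,574 × 200%/10⌋ = $15,714; SL = ⌊$66,974/7⌋ = $9,567 → take DB $15,714. Book value $62,860.
Year 5: DB = ⌊$62,860 × 200%/10⌋ = $12,572; SL = ⌊$51,260/6⌋ = $8,543 → take DB $12,572. Book value $50,288.
Year 6: DB = ⌊$50,288 × 200%/10⌋ = $10,057; SL = ⌊$38,688/5⌋ = $7,737 → take DB $10,057. Book value $40,231.
Year 7: DB = ⌊$40,231 × 200%/10⌋ = $8,046; SL = ⌊$28,631/4⌋ = $7,157 → take DB $8,046. Book value $32,185.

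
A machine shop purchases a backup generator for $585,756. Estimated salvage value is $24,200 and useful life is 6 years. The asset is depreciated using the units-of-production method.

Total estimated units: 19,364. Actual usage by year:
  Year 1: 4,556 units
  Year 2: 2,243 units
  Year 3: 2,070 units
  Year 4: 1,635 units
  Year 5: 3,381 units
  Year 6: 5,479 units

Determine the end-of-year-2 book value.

$388,585

Depreciable base = $585,756 − $24,200 = $561,556.
Rate = $561,556 / 19,364 units = $29 per unit.
Year 1: 4,556 × $29 = $132,124. Book value $453,632.
Year 2: 2,243 × $29 = $65,047. Book value $388,585.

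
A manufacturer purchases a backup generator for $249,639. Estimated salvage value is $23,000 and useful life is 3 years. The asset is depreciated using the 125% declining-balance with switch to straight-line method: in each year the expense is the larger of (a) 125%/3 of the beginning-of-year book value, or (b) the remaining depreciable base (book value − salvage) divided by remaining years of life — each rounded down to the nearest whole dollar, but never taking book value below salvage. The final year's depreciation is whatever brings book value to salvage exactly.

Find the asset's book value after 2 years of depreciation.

$84,312

Depreciable base = $249,639 − $23,000 = $226,639.
Year 1: DB = ⌊$249,639 × 125%/3⌋ = $104,016; SL = ⌊$226,639/3⌋ = $75,546 → take DB $104,016. Book value $145,623.
Year 2: DB = ⌊$145,623 × 125%/3⌋ = $60,676; SL = ⌊$122,623/2⌋ = $61,311 → take SL $61,311. Book value $84,312.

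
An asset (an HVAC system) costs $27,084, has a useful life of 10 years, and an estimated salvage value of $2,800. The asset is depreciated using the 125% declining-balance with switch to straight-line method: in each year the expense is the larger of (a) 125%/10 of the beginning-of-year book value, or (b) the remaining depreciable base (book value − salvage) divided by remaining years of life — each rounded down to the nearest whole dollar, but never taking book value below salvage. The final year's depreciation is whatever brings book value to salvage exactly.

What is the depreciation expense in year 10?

$2,180

Depreciable base = $27,084 − $2,800 = $24,284.
Year 1: DB = ⌊$27,084 × 125%/10⌋ = $3,385; SL = ⌊$24,284/10⌋ = $2,428 → take DB $3,385. Book value $23,699.
Year 2: DB = ⌊$23,699 × 125%/10⌋ = $2,962; SL = ⌊$20,899/9⌋ = $2,322 → take DB $2,962. Book value $20,737.
Year 3: DB = ⌊$20,737 × 125%/10⌋ = $2,592; SL = ⌊$17,937/8⌋ = $2,242 → take DB $2,592. Book value $18,145.
Year 4: DB = ⌊$18,145 × 125%/10⌋ = $2,268; SL = ⌊$15,345/7⌋ = $2,192 → take DB $2,268. Book value $15,877.
Year 5: DB = ⌊$15,877 × 125%/10⌋ = $1,984; SL = ⌊$13,077/6⌋ = $2,179 → take SL $2,179. Book value $13,698.
Year 6: DB = ⌊$13,698 × 125%/10⌋ = $1,712; SL = ⌊$10,898/5⌋ = $2,179 → take SL $2,179. Book value $11,519.
Year 7: DB = ⌊$11,519 × 125%/10⌋ = $1,439; SL = ⌊$8,719/4⌋ = $2,179 → take SL $2,179. Book value $9,340.
Year 8: DB = ⌊$9,340 × 125%/10⌋ = $1,167; SL = ⌊$6,540/3⌋ = $2,180 → take SL $2,180. Book value $7,160.
Year 9: DB = ⌊$7,160 × 125%/10⌋ = $895; SL = ⌊$4,360/2⌋ = $2,180 → take SL $2,180. Book value $4,980.
Year 10 (final): $4,980 − $2,800 = $2,180. Book value $2,800.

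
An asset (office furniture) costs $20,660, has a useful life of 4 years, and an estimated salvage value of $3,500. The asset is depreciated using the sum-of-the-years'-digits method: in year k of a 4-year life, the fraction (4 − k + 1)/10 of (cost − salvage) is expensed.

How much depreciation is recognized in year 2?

$5,148

Depreciable base = $20,660 − $3,500 = $17,160.
Sum of the years' digits = 4+3+2+1 = 10.
Year 1: $17,160 × 4/10 = $6,864. Book value $13,796.
Year 2: $17,160 × 3/10 = $5,148. Book value $8,648.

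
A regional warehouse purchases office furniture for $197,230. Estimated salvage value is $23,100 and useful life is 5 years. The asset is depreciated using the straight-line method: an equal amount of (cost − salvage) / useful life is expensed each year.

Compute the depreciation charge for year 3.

$34,826

Depreciable base = $197,230 − $23,100 = $174,130.
Annual expense = $174,130 / 5 = $34,826.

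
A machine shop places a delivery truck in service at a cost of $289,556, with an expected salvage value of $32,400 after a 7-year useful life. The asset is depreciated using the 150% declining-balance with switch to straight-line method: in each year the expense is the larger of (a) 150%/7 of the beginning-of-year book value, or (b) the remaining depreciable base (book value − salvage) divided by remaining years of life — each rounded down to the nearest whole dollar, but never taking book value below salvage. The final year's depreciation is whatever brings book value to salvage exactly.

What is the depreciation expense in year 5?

Depreciable base = $289,556 − $32,400 = $257,156.
Year 1: DB = ⌊$289,556 × 150%/7⌋ = $62,047; SL = ⌊$257,156/7⌋ = $36,736 → take DB $62,047. Book value $227,509.
Year 2: DB = ⌊$227,509 × 150%/7⌋ = $48,751; SL = ⌊$195,109/6⌋ = $32,518 → take DB $48,751. Book value $178,758.
Year 3: DB = ⌊$178,758 × 150%/7⌋ = $38,305; SL = ⌊$146,358/5⌋ = $29,271 → take DB $38,305. Book value $140,453.
Year 4: DB = ⌊$140,453 × 150%/7⌋ = $30,097; SL = ⌊$108,053/4⌋ = $27,013 → take DB $30,097. Book value $110,356.
Year 5: DB = ⌊$110,356 × 150%/7⌋ = $23,647; SL = ⌊$77,956/3⌋ = $25,985 → take SL $25,985. Book value $84,371.

$25,985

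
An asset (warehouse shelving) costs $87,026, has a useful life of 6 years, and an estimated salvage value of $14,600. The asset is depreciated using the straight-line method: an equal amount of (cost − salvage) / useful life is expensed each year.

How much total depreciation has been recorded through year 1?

$12,071

Depreciable base = $87,026 − $14,600 = $72,426.
Annual expense = $72,426 / 6 = $12,071.
End of year 1: book value $74,955.
Accumulated through year 1 = $87,026 − $74,955 = $12,071.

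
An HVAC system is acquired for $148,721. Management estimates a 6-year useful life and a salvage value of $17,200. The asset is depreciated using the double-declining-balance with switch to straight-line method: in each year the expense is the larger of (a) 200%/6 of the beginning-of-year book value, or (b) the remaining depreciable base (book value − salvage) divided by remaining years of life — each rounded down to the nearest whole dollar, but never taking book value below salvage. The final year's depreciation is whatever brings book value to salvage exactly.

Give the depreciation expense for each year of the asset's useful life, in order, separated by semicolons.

Depreciable base = $148,721 − $17,200 = $131,521.
Year 1: DB = ⌊$148,721 × 200%/6⌋ = $49,573; SL = ⌊$131,521/6⌋ = $21,920 → take DB $49,573. Book value $99,148.
Year 2: DB = ⌊$99,148 × 200%/6⌋ = $33,049; SL = ⌊$81,948/5⌋ = $16,389 → take DB $33,049. Book value $66,099.
Year 3: DB = ⌊$66,099 × 200%/6⌋ = $22,033; SL = ⌊$48,899/4⌋ = $12,224 → take DB $22,033. Book value $44,066.
Year 4: DB = ⌊$44,066 × 200%/6⌋ = $14,688; SL = ⌊$26,866/3⌋ = $8,955 → take DB $14,688. Book value $29,378.
Year 5: DB = ⌊$29,378 × 200%/6⌋ = $9,792; SL = ⌊$12,178/2⌋ = $6,089 → take DB $9,792. Book value $19,586.
Year 6 (final): $19,586 − $17,200 = $2,386. Book value $17,200.

$49,573; $33,049; $22,033; $14,688; $9,792; $2,386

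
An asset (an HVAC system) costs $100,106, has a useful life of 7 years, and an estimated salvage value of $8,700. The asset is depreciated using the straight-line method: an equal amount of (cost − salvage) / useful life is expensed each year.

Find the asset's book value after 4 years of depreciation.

Depreciable base = $100,106 − $8,700 = $91,406.
Annual expense = $91,406 / 7 = $13,058.
End of year 1: book value $87,048.
End of year 2: book value $73,990.
End of year 3: book value $60,932.
End of year 4: book value $47,874.

$47,874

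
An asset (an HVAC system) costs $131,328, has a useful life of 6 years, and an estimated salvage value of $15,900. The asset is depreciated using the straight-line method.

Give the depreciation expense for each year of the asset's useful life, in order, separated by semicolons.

Depreciable base = $131,328 − $15,900 = $115,428.
Annual expense = $115,428 / 6 = $19,238.
End of year 1: book value $112,090.
End of year 2: book value $92,852.
End of year 3: book value $73,614.
End of year 4: book value $54,376.
End of year 5: book value $35,138.
End of year 6: book value $15,900.

$19,238; $19,238; $19,238; $19,238; $19,238; $19,238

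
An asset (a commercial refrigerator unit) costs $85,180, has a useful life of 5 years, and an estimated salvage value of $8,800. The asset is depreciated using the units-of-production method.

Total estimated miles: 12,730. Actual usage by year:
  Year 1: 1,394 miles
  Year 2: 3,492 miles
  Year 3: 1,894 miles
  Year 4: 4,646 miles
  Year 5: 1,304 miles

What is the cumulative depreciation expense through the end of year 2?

$29,316

Depreciable base = $85,180 − $8,800 = $76,380.
Rate = $76,380 / 12,730 miles = $6 per mile.
Year 1: 1,394 × $6 = $8,364. Book value $76,816.
Year 2: 3,492 × $6 = $20,952. Book value $55,864.
Accumulated through year 2 = $85,180 − $55,864 = $29,316.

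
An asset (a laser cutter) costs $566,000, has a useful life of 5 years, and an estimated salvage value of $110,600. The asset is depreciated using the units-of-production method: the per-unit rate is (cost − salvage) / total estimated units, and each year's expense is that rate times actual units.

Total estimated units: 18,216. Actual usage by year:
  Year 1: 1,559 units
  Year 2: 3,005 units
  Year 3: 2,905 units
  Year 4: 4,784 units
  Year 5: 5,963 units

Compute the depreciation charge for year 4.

$119,600

Depreciable base = $566,000 − $110,600 = $455,400.
Rate = $455,400 / 18,216 units = $25 per unit.
Year 1: 1,559 × $25 = $38,975. Book value $527,025.
Year 2: 3,005 × $25 = $75,125. Book value $451,900.
Year 3: 2,905 × $25 = $72,625. Book value $379,275.
Year 4: 4,784 × $25 = $119,600. Book value $259,675.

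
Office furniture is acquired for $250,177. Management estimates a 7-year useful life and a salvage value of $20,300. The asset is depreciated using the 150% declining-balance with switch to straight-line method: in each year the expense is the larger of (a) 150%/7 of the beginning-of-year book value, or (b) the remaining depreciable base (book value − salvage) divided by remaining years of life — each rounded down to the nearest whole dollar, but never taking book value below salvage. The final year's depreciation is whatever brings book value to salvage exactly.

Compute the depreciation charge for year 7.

$25,016

Depreciable base = $250,177 − $20,300 = $229,877.
Year 1: DB = ⌊$250,177 × 150%/7⌋ = $53,609; SL = ⌊$229,877/7⌋ = $32,839 → take DB $53,609. Book value $196,568.
Year 2: DB = ⌊$196,568 × 150%/7⌋ = $42,121; SL = ⌊$176,268/6⌋ = $29,378 → take DB $42,121. Book value $154,447.
Year 3: DB = ⌊$154,447 × 150%/7⌋ = $33,095; SL = ⌊$134,147/5⌋ = $26,829 → take DB $33,095. Book value $121,352.
Year 4: DB = ⌊$121,352 × 150%/7⌋ = $26,004; SL = ⌊$101,052/4⌋ = $25,263 → take DB $26,004. Book value $95,348.
Year 5: DB = ⌊$95,348 × 150%/7⌋ = $20,431; SL = ⌊$75,048/3⌋ = $25,016 → take SL $25,016. Book value $70,332.
Year 6: DB = ⌊$70,332 × 150%/7⌋ = $15,071; SL = ⌊$50,032/2⌋ = $25,016 → take SL $25,016. Book value $45,316.
Year 7 (final): $45,316 − $20,300 = $25,016. Book value $20,300.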